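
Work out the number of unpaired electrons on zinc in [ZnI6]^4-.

Each iodide is −1; balancing the −4 overall charge requires Zn(II).
Zinc is a group-12 element; Zn(II) is therefore d¹⁰.
In an octahedral field the d¹⁰ configuration is t₂g⁶e_g⁴, giving 0 unpaired electrons.

0 unpaired electrons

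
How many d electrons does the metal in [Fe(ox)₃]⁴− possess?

d6

Ligand charges: each oxalate is −2. With an overall charge of −4 the iron centre must be in the +2 oxidation state.
Group 8 minus oxidation state 2 gives a d⁶ configuration.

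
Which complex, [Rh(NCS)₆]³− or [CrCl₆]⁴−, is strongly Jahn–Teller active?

[CrCl₆]⁴−

[Rh(NCS)₆]³−: Each isothiocyanate is −1; balancing the −3 overall charge requires Rh(III). Group 9 minus oxidation state 3 gives a d⁶ configuration. A 4d ion has a large Δₒ and is invariably low-spin. The d⁶ configuration leaves the e_g set evenly filled (or empty) — no strong Jahn–Teller driving force.
[CrCl₆]⁴−: Summing ligand charges against the −4 overall charge gives an oxidation state of +2 for chromium. Group 6 minus oxidation state 2 gives a d⁴ configuration. Chloride is a weak-field ligand for a first-row metal, so the complex is high-spin. The t₂g³e_g¹ (high-spin) configuration has an unevenly filled e_g set; the Jahn–Teller theorem predicts a tetragonal distortion (typically axial elongation) to lift the degeneracy.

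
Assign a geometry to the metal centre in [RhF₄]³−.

Ligand charges: each fluoride is −1. With an overall charge of −3 the rhodium centre must be in the +1 oxidation state.
Rh sits in group 9, so the d-electron count is 9 − 1 = 8.
Coordination number: 4.
A 4d d⁸ ion has a large crystal-field splitting; square planar leaves the high-energy d_{x²−y²} orbital empty and maximises CFSE.

square planar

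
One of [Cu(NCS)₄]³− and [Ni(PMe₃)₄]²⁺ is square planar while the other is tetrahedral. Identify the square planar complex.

For [Cu(NCS)₄]³−: Summing ligand charges against the −3 overall charge gives an oxidation state of +1 for copper. Copper is a group-11 element; Cu(I) is therefore d¹⁰. A d¹⁰ ion has no crystal-field stabilisation preference between square planar and tetrahedral, so four ligands adopt the sterically favoured tetrahedral geometry. → tetrahedral.
For [Ni(PMe₃)₄]²⁺: Trimethylphosphine is neutral; balancing the +2 overall charge requires Ni(II). Ni sits in group 10, so the d-electron count is 10 − 2 = 8. Trimethylphosphine is a strong-field ligand (high in the spectrochemical series). A 3d d⁸ ion with strong-field ligands gains enough CFSE to favour square planar over tetrahedral. → square planar.

[Ni(PMe₃)₄]²⁺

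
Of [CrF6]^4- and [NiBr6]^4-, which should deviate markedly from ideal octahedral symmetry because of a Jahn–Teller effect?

[CrF6]^4-: Each fluoride is −1; balancing the −4 overall charge requires Cr(II). Chromium is a group-6 element; Cr(II) is therefore d⁴. Fluoride is a weak-field ligand for a first-row metal, so the complex is high-spin. The t₂g³e_g¹ (high-spin) configuration has an unevenly filled e_g set; the Jahn–Teller theorem predicts a tetragonal distortion (typically axial elongation) to lift the degeneracy.
[NiBr6]^4-: Ligand charges: each bromide is −1. With an overall charge of −4 the nickel centre must be in the +2 oxidation state. Ni sits in group 10, so the d-electron count is 10 − 2 = 8. The d⁸ configuration leaves the e_g set evenly filled (or empty) — no strong Jahn–Teller driving force.

[CrF6]^4-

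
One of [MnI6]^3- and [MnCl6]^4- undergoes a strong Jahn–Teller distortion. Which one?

[MnI6]^3-: Ligand charges: each iodide is −1. With an overall charge of −3 the manganese centre must be in the +3 oxidation state. Group 7 minus oxidation state 3 gives a d⁴ configuration. Iodide is a weak-field ligand for a first-row metal, so the complex is high-spin. The t₂g³e_g¹ (high-spin) configuration has an unevenly filled e_g set; the Jahn–Teller theorem predicts a tetragonal distortion (typically axial elongation) to lift the degeneracy.
[MnCl6]^4-: Summing ligand charges against the −4 overall charge gives an oxidation state of +2 for manganese. Manganese is a group-7 element; Mn(II) is therefore d⁵. Chloride is a weak-field ligand for a first-row metal, so the complex is high-spin. The d⁵ configuration leaves the e_g set evenly filled (or empty) — no strong Jahn–Teller driving force.

[MnI6]^3-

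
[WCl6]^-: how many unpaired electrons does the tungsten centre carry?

Ligand charges: each chloride is −1. With an overall charge of −1 the tungsten centre must be in the +5 oxidation state.
W sits in group 6, so the d-electron count is 6 − 5 = 1.
In an octahedral field the d¹ configuration is t₂g¹e_g⁰ (only one arrangement possible), giving 1 unpaired electron.

1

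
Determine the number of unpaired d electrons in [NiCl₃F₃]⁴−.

Ligand charges: each chloride is −1; each fluoride is −1. With an overall charge of −4 the nickel centre must be in the +2 oxidation state.
Nickel is a group-10 element; Ni(II) is therefore d⁸.
In an octahedral field the d⁸ configuration is t₂g⁶e_g² (only one arrangement possible), giving 2 unpaired electrons.

2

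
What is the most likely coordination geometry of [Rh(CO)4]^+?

square planar

Summing ligand charges against the +1 overall charge gives an oxidation state of +1 for rhodium.
Group 9 minus oxidation state 1 gives a d⁸ configuration.
Coordination number: 4.
A 4d d⁸ ion has a large crystal-field splitting; square planar leaves the high-energy d_{x²−y²} orbital empty and maximises CFSE.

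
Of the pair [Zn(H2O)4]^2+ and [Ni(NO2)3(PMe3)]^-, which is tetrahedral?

For [Zn(H2O)4]^2+: Summing ligand charges against the +2 overall charge gives an oxidation state of +2 for zinc. Group 12 minus oxidation state 2 gives a d¹⁰ configuration. A d¹⁰ ion has no crystal-field stabilisation preference between square planar and tetrahedral, so four ligands adopt the sterically favoured tetrahedral geometry. → tetrahedral.
For [Ni(NO2)3(PMe3)]^-: Each nitro (N-bound nitrite) is −1; trimethylphosphine is neutral; balancing the −1 overall charge requires Ni(II). Group 10 minus oxidation state 2 gives a d⁸ configuration. Nitro (N-bound nitrite) and trimethylphosphine are strong-field ligands (high in the spectrochemical series). A 3d d⁸ ion with strong-field ligands gains enough CFSE to favour square planar over tetrahedral. → square planar.

[Zn(H2O)4]^2+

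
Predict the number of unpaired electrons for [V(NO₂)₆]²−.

Ligand charges: each nitro (N-bound nitrite) is −1. With an overall charge of −2 the vanadium centre must be in the +4 oxidation state.
Group 5 minus oxidation state 4 gives a d¹ configuration.
In an octahedral field the d¹ configuration is t₂g¹e_g⁰ (only one arrangement possible), giving 1 unpaired electron.

1 unpaired electron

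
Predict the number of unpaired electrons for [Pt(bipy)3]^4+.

0

Summing ligand charges against the +4 overall charge gives an oxidation state of +4 for platinum.
Platinum is a group-10 element; Pt(IV) is therefore d⁶.
Counting donor atoms: 3×2,2′-bipyridine (bidentate) → 6 donors. Coordination number = 6.
The spin state decides the count: a 5d ion has a large Δₒ and is invariably low-spin.
An octahedral low-spin d⁶ ion is t₂g⁶e_g⁰, giving 0 unpaired electrons.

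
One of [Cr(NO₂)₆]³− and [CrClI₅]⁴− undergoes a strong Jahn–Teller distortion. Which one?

[Cr(NO₂)₆]³−: Ligand charges: each nitro (N-bound nitrite) is −1. With an overall charge of −3 the chromium centre must be in the +3 oxidation state. Cr sits in group 6, so the d-electron count is 6 − 3 = 3. The d³ configuration leaves the e_g set evenly filled (or empty) — no strong Jahn–Teller driving force.
[CrClI₅]⁴−: Each chloride is −1; each iodide is −1; balancing the −4 overall charge requires Cr(II). Group 6 minus oxidation state 2 gives a d⁴ configuration. Chloride and iodide are weak-field ligands for a first-row metal, so the complex is high-spin. The t₂g³e_g¹ (high-spin) configuration has an unevenly filled e_g set; the Jahn–Teller theorem predicts a tetragonal distortion (typically axial elongation) to lift the degeneracy.

[CrClI₅]⁴−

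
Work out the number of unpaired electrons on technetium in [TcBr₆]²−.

Each bromide is −1; balancing the −2 overall charge requires Tc(IV).
Tc sits in group 7, so the d-electron count is 7 − 4 = 3.
In an octahedral field the d³ configuration is t₂g³e_g⁰ (only one arrangement possible), giving 3 unpaired electrons.

3 unpaired electrons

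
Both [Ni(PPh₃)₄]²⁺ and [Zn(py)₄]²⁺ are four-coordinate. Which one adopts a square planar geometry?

For [Ni(PPh₃)₄]²⁺: Summing ligand charges against the +2 overall charge gives an oxidation state of +2 for nickel. Group 10 minus oxidation state 2 gives a d⁸ configuration. Triphenylphosphine is a strong-field ligand (high in the spectrochemical series). A 3d d⁸ ion with strong-field ligands gains enough CFSE to favour square planar over tetrahedral. → square planar.
For [Zn(py)₄]²⁺: Summing ligand charges against the +2 overall charge gives an oxidation state of +2 for zinc. Zinc is a group-12 element; Zn(II) is therefore d¹⁰. A d¹⁰ ion has no crystal-field stabilisation preference between square planar and tetrahedral, so four ligands adopt the sterically favoured tetrahedral geometry. → tetrahedral.

[Ni(PPh₃)₄]²⁺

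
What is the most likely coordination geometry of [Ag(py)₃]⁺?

trigonal planar

Pyridine is neutral; balancing the +1 overall charge requires Ag(I).
Group 11 minus oxidation state 1 gives a d¹⁰ configuration.
With 3 monodentate ligands the coordination number is 3.
Three ligands around a d¹⁰ centre minimise repulsion in a trigonal-planar arrangement.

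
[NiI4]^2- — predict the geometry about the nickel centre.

tetrahedral

Summing ligand charges against the −2 overall charge gives an oxidation state of +2 for nickel.
Ni sits in group 10, so the d-electron count is 10 − 2 = 8.
Coordination number: 4.
Iodide is a weak-field ligand.
With weak-field ligands the CFSE gain from square planar is small, so a 3d d⁸ ion takes the sterically preferred tetrahedral geometry.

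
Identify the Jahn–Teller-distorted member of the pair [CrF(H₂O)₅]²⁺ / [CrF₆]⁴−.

[CrF₆]⁴−

[CrF(H₂O)₅]²⁺: Ligand charges: each fluoride is −1; water is neutral. With an overall charge of +2 the chromium centre must be in the +3 oxidation state. Cr sits in group 6, so the d-electron count is 6 − 3 = 3. The d³ configuration leaves the e_g set evenly filled (or empty) — no strong Jahn–Teller driving force.
[CrF₆]⁴−: Summing ligand charges against the −4 overall charge gives an oxidation state of +2 for chromium. Cr sits in group 6, so the d-electron count is 6 − 2 = 4. Fluoride is a weak-field ligand for a first-row metal, so the complex is high-spin. The t₂g³e_g¹ (high-spin) configuration has an unevenly filled e_g set; the Jahn–Teller theorem predicts a tetragonal distortion (typically axial elongation) to lift the degeneracy.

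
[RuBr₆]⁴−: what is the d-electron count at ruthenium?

d6

Each bromide is −1; balancing the −4 overall charge requires Ru(II).
Ru sits in group 8, so the d-electron count is 8 − 2 = 6.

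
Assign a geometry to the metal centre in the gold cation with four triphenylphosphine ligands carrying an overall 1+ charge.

Ligand charges: triphenylphosphine is neutral. With an overall charge of +1 the gold centre must be in the +1 oxidation state.
Group 11 minus oxidation state 1 gives a d¹⁰ configuration.
Coordination number: 4.
A d¹⁰ ion has no crystal-field stabilisation preference between square planar and tetrahedral, so four ligands adopt the sterically favoured tetrahedral geometry.

tetrahedral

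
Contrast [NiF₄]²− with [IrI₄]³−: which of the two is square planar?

For [NiF₄]²−: Ligand charges: each fluoride is −1. With an overall charge of −2 the nickel centre must be in the +2 oxidation state. Ni sits in group 10, so the d-electron count is 10 − 2 = 8. Fluoride is a weak-field ligand. With weak-field ligands the CFSE gain from square planar is small, so a 3d d⁸ ion takes the sterically preferred tetrahedral geometry. → tetrahedral.
For [IrI₄]³−: Each iodide is −1; balancing the −3 overall charge requires Ir(I). Group 9 minus oxidation state 1 gives a d⁸ configuration. A 5d d⁸ ion has a large crystal-field splitting; square planar leaves the high-energy d_{x²−y²} orbital empty and maximises CFSE. → square planar.

[IrI₄]³−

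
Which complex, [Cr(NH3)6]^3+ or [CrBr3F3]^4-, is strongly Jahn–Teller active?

[CrBr3F3]^4-

[Cr(NH3)6]^3+: Summing ligand charges against the +3 overall charge gives an oxidation state of +3 for chromium. Cr sits in group 6, so the d-electron count is 6 − 3 = 3. The d³ configuration leaves the e_g set evenly filled (or empty) — no strong Jahn–Teller driving force.
[CrBr3F3]^4-: Ligand charges: each bromide is −1; each fluoride is −1. With an overall charge of −4 the chromium centre must be in the +2 oxidation state. Cr sits in group 6, so the d-electron count is 6 − 2 = 4. Bromide and fluoride are weak-field ligands for a first-row metal, so the complex is high-spin. The t₂g³e_g¹ (high-spin) configuration has an unevenly filled e_g set; the Jahn–Teller theorem predicts a tetragonal distortion (typically axial elongation) to lift the degeneracy.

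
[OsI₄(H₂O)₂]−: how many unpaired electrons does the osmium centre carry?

1 unpaired electron

Ligand charges: each iodide is −1; water is neutral. With an overall charge of −1 the osmium centre must be in the +3 oxidation state.
Osmium is a group-8 element; Os(III) is therefore d⁵.
The spin state decides the count: a 5d ion has a large Δₒ and is invariably low-spin.
An octahedral low-spin d⁵ ion is t₂g⁵e_g⁰, giving 1 unpaired electron.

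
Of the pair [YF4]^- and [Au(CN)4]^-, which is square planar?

[Au(CN)4]^-

For [YF4]^-: Summing ligand charges against the −1 overall charge gives an oxidation state of +3 for yttrium. Y sits in group 3, so the d-electron count is 3 − 3 = 0. A d⁰ ion has no crystal-field stabilisation preference between square planar and tetrahedral, so four ligands adopt the sterically favoured tetrahedral geometry. → tetrahedral.
For [Au(CN)4]^-: Ligand charges: each cyanide is −1. With an overall charge of −1 the gold centre must be in the +3 oxidation state. Au sits in group 11, so the d-electron count is 11 − 3 = 8. A 5d d⁸ ion has a large crystal-field splitting; square planar leaves the high-energy d_{x²−y²} orbital empty and maximises CFSE. → square planar.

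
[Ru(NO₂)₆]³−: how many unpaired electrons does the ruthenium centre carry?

Each nitro (N-bound nitrite) is −1; balancing the −3 overall charge requires Ru(III).
Ruthenium is a group-8 element; Ru(III) is therefore d⁵.
The spin state decides the count: a 4d ion has a large Δₒ and is invariably low-spin.
An octahedral low-spin d⁵ ion is t₂g⁵e_g⁰, giving 1 unpaired electron.

1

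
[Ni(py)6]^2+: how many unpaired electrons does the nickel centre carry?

2 unpaired electrons

Summing ligand charges against the +2 overall charge gives an oxidation state of +2 for nickel.
Nickel is a group-10 element; Ni(II) is therefore d⁸.
In an octahedral field the d⁸ configuration is t₂g⁶e_g² (only one arrangement possible), giving 2 unpaired electrons.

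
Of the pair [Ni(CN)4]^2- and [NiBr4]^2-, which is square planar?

For [Ni(CN)4]^2-: Each cyanide is −1; balancing the −2 overall charge requires Ni(II). Ni sits in group 10, so the d-electron count is 10 − 2 = 8. Cyanide is a strong-field ligand (high in the spectrochemical series). A 3d d⁸ ion with strong-field ligands gains enough CFSE to favour square planar over tetrahedral. → square planar.
For [NiBr4]^2-: Each bromide is −1; balancing the −2 overall charge requires Ni(II). Nickel is a group-10 element; Ni(II) is therefore d⁸. Bromide is a weak-field ligand. With weak-field ligands the CFSE gain from square planar is small, so a 3d d⁸ ion takes the sterically preferred tetrahedral geometry. → tetrahedral.

[Ni(CN)4]^2-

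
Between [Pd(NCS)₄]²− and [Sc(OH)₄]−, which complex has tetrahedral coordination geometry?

[Sc(OH)₄]−

For [Pd(NCS)₄]²−: Summing ligand charges against the −2 overall charge gives an oxidation state of +2 for palladium. Group 10 minus oxidation state 2 gives a d⁸ configuration. A 4d d⁸ ion has a large crystal-field splitting; square planar leaves the high-energy d_{x²−y²} orbital empty and maximises CFSE. → square planar.
For [Sc(OH)₄]−: Ligand charges: each hydroxide is −1. With an overall charge of −1 the scandium centre must be in the +3 oxidation state. Sc sits in group 3, so the d-electron count is 3 − 3 = 0. A d⁰ ion has no crystal-field stabilisation preference between square planar and tetrahedral, so four ligands adopt the sterically favoured tetrahedral geometry. → tetrahedral.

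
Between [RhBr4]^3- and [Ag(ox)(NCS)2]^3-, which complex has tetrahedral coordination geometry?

For [RhBr4]^3-: Each bromide is −1; balancing the −3 overall charge requires Rh(I). Group 9 minus oxidation state 1 gives a d⁸ configuration. A 4d d⁸ ion has a large crystal-field splitting; square planar leaves the high-energy d_{x²−y²} orbital empty and maximises CFSE. → square planar.
For [Ag(ox)(NCS)2]^3-: Ligand charges: each oxalate is −2; each isothiocyanate is −1. With an overall charge of −3 the silver centre must be in the +1 oxidation state. Group 11 minus oxidation state 1 gives a d¹⁰ configuration. A d¹⁰ ion has no crystal-field stabilisation preference between square planar and tetrahedral, so four ligands adopt the sterically favoured tetrahedral geometry. → tetrahedral.

[Ag(ox)(NCS)2]^3-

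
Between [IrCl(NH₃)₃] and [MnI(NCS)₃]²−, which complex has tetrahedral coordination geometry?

For [IrCl(NH₃)₃]: Each chloride is −1; ammonia is neutral; balancing the 0 overall charge requires Ir(I). Ir sits in group 9, so the d-electron count is 9 − 1 = 8. A 5d d⁸ ion has a large crystal-field splitting; square planar leaves the high-energy d_{x²−y²} orbital empty and maximises CFSE. → square planar.
For [MnI(NCS)₃]²−: Each iodide is −1; each isothiocyanate is −1; balancing the −2 overall charge requires Mn(II). Mn sits in group 7, so the d-electron count is 7 − 2 = 5. A high-spin d⁵ ion has zero CFSE in either geometry, so four ligands adopt the sterically favoured tetrahedral geometry. → tetrahedral.

[MnI(NCS)₃]²−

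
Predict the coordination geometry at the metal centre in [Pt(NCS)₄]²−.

Each isothiocyanate is −1; balancing the −2 overall charge requires Pt(II).
Group 10 minus oxidation state 2 gives a d⁸ configuration.
Coordination number: 4.
A 5d d⁸ ion has a large crystal-field splitting; square planar leaves the high-energy d_{x²−y²} orbital empty and maximises CFSE.

square planar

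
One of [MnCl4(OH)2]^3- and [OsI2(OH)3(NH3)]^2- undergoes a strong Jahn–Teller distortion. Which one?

[MnCl4(OH)2]^3-: Ligand charges: each chloride is −1; each hydroxide is −1. With an overall charge of −3 the manganese centre must be in the +3 oxidation state. Mn sits in group 7, so the d-electron count is 7 − 3 = 4. Chloride and hydroxide are weak-field ligands for a first-row metal, so the complex is high-spin. The t₂g³e_g¹ (high-spin) configuration has an unevenly filled e_g set; the Jahn–Teller theorem predicts a tetragonal distortion (typically axial elongation) to lift the degeneracy.
[OsI2(OH)3(NH3)]^2-: Ligand charges: each iodide is −1; each hydroxide is −1; ammonia is neutral. With an overall charge of −2 the osmium centre must be in the +3 oxidation state. Group 8 minus oxidation state 3 gives a d⁵ configuration. A 5d ion has a large Δₒ and is invariably low-spin. The d⁵ configuration leaves the e_g set evenly filled (or empty) — no strong Jahn–Teller driving force.

[MnCl4(OH)2]^3-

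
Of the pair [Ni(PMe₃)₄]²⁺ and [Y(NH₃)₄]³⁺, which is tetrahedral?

[Y(NH₃)₄]³⁺

For [Ni(PMe₃)₄]²⁺: Ligand charges: trimethylphosphine is neutral. With an overall charge of +2 the nickel centre must be in the +2 oxidation state. Ni sits in group 10, so the d-electron count is 10 − 2 = 8. Trimethylphosphine is a strong-field ligand (high in the spectrochemical series). A 3d d⁸ ion with strong-field ligands gains enough CFSE to favour square planar over tetrahedral. → square planar.
For [Y(NH₃)₄]³⁺: Ammonia is neutral; balancing the +3 overall charge requires Y(III). Y sits in group 3, so the d-electron count is 3 − 3 = 0. A d⁰ ion has no crystal-field stabilisation preference between square planar and tetrahedral, so four ligands adopt the sterically favoured tetrahedral geometry. → tetrahedral.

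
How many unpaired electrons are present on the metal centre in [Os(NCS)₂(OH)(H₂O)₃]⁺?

Each isothiocyanate is −1; each hydroxide is −1; water is neutral; balancing the +1 overall charge requires Os(IV).
Group 8 minus oxidation state 4 gives a d⁴ configuration.
The spin state decides the count: a 5d ion has a large Δₒ and is invariably low-spin.
An octahedral low-spin d⁴ ion is t₂g⁴e_g⁰, giving 2 unpaired electrons.

2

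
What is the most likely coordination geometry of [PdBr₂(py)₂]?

square planar

Summing ligand charges against the 0 overall charge gives an oxidation state of +2 for palladium.
Group 10 minus oxidation state 2 gives a d⁸ configuration.
Coordination number: 4.
A 4d d⁸ ion has a large crystal-field splitting; square planar leaves the high-energy d_{x²−y²} orbital empty and maximises CFSE.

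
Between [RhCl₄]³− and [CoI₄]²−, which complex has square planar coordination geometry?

For [RhCl₄]³−: Summing ligand charges against the −3 overall charge gives an oxidation state of +1 for rhodium. Rhodium is a group-9 element; Rh(I) is therefore d⁸. A 4d d⁸ ion has a large crystal-field splitting; square planar leaves the high-energy d_{x²−y²} orbital empty and maximises CFSE. → square planar.
For [CoI₄]²−: Summing ligand charges against the −2 overall charge gives an oxidation state of +2 for cobalt. Group 9 minus oxidation state 2 gives a d⁷ configuration. For a high-spin 3d d⁷ ion with weak-field ligands the small Δₜ gives little square-planar CFSE advantage, so four ligands adopt the sterically favoured tetrahedral geometry. → tetrahedral.

[RhCl₄]³−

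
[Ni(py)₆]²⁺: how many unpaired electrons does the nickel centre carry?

Ligand charges: pyridine is neutral. With an overall charge of +2 the nickel centre must be in the +2 oxidation state.
Group 10 minus oxidation state 2 gives a d⁸ configuration.
In an octahedral field the d⁸ configuration is t₂g⁶e_g² (only one arrangement possible), giving 2 unpaired electrons.

2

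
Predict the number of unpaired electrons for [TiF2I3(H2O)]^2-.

Ligand charges: each fluoride is −1; each iodide is −1; water is neutral. With an overall charge of −2 the titanium centre must be in the +3 oxidation state.
Group 4 minus oxidation state 3 gives a d¹ configuration.
In an octahedral field the d¹ configuration is t₂g¹e_g⁰ (only one arrangement possible), giving 1 unpaired electron.

1 unpaired electron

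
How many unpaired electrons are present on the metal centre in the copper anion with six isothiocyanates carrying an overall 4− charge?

1 unpaired electron

Summing ligand charges against the −4 overall charge gives an oxidation state of +2 for copper.
Copper is a group-11 element; Cu(II) is therefore d⁹.
In an octahedral field the d⁹ configuration is t₂g⁶e_g³ (only one arrangement possible), giving 1 unpaired electron.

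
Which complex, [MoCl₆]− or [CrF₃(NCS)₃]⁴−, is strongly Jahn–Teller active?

[CrF₃(NCS)₃]⁴−

[MoCl₆]−: Each chloride is −1; balancing the −1 overall charge requires Mo(V). Molybdenum is a group-6 element; Mo(V) is therefore d¹. The d¹ configuration leaves the e_g set evenly filled (or empty) — no strong Jahn–Teller driving force.
[CrF₃(NCS)₃]⁴−: Each fluoride is −1; each isothiocyanate is −1; balancing the −4 overall charge requires Cr(II). Group 6 minus oxidation state 2 gives a d⁴ configuration. Fluoride and isothiocyanate are weak-field ligands for a first-row metal, so the complex is high-spin. The t₂g³e_g¹ (high-spin) configuration has an unevenly filled e_g set; the Jahn–Teller theorem predicts a tetragonal distortion (typically axial elongation) to lift the degeneracy.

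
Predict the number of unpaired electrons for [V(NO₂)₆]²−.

1 unpaired electron

Each nitro (N-bound nitrite) is −1; balancing the −2 overall charge requires V(IV).
Group 5 minus oxidation state 4 gives a d¹ configuration.
In an octahedral field the d¹ configuration is t₂g¹e_g⁰ (only one arrangement possible), giving 1 unpaired electron.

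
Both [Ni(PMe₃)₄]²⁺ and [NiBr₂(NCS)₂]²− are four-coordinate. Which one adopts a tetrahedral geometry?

For [Ni(PMe₃)₄]²⁺: Trimethylphosphine is neutral; balancing the +2 overall charge requires Ni(II). Nickel is a group-10 element; Ni(II) is therefore d⁸. Trimethylphosphine is a strong-field ligand (high in the spectrochemical series). A 3d d⁸ ion with strong-field ligands gains enough CFSE to favour square planar over tetrahedral. → square planar.
For [NiBr₂(NCS)₂]²−: Summing ligand charges against the −2 overall charge gives an oxidation state of +2 for nickel. Group 10 minus oxidation state 2 gives a d⁸ configuration. Bromide and isothiocyanate are weak-field ligands. With weak-field ligands the CFSE gain from square planar is small, so a 3d d⁸ ion takes the sterically preferred tetrahedral geometry. → tetrahedral.

[NiBr₂(NCS)₂]²−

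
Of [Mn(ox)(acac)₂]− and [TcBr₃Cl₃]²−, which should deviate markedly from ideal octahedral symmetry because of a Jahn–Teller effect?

[Mn(ox)(acac)₂]−: Ligand charges: each oxalate is −2; each acetylacetonate is −1. With an overall charge of −1 the manganese centre must be in the +3 oxidation state. Mn sits in group 7, so the d-electron count is 7 − 3 = 4. Acetylacetonate and oxalate are weak-field ligands for a first-row metal, so the complex is high-spin. The t₂g³e_g¹ (high-spin) configuration has an unevenly filled e_g set; the Jahn–Teller theorem predicts a tetragonal distortion (typically axial elongation) to lift the degeneracy.
[TcBr₃Cl₃]²−: Each bromide is −1; each chloride is −1; balancing the −2 overall charge requires Tc(IV). Technetium is a group-7 element; Tc(IV) is therefore d³. The d³ configuration leaves the e_g set evenly filled (or empty) — no strong Jahn–Teller driving force.

[Mn(ox)(acac)₂]−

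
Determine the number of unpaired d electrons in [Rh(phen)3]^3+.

0 unpaired electrons

Summing ligand charges against the +3 overall charge gives an oxidation state of +3 for rhodium.
Rh sits in group 9, so the d-electron count is 9 − 3 = 6.
Counting donor atoms: 3×1,10-phenanthroline (bidentate) → 6 donors. Coordination number = 6.
The spin state decides the count: a 4d ion has a large Δₒ and is invariably low-spin.
An octahedral low-spin d⁶ ion is t₂g⁶e_g⁰, giving 0 unpaired electrons.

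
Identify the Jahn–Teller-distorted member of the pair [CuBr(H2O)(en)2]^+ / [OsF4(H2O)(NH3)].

[CuBr(H2O)(en)2]^+: Summing ligand charges against the +1 overall charge gives an oxidation state of +2 for copper. Copper is a group-11 element; Cu(II) is therefore d⁹. The t₂g⁶e_g³ configuration has an unevenly filled e_g set; the Jahn–Teller theorem predicts a tetragonal distortion (typically axial elongation) to lift the degeneracy.
[OsF4(H2O)(NH3)]: Ligand charges: each fluoride is −1; water is neutral; ammonia is neutral. With an overall charge of 0 the osmium centre must be in the +4 oxidation state. Osmium is a group-8 element; Os(IV) is therefore d⁴. A 5d ion has a large Δₒ and is invariably low-spin. The d⁴ configuration leaves the e_g set evenly filled (or empty) — no strong Jahn–Teller driving force.

[CuBr(H2O)(en)2]^+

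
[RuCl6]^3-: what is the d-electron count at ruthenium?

d⁵

Each chloride is −1; balancing the −3 overall charge requires Ru(III).
Ru sits in group 8, so the d-electron count is 8 − 3 = 5.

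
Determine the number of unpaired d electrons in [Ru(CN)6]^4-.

0

Each cyanide is −1; balancing the −4 overall charge requires Ru(II).
Ruthenium is a group-8 element; Ru(II) is therefore d⁶.
The spin state decides the count: a 4d ion has a large Δₒ and is invariably low-spin.
An octahedral low-spin d⁶ ion is t₂g⁶e_g⁰, giving 0 unpaired electrons.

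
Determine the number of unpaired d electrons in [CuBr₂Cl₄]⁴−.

1

Summing ligand charges against the −4 overall charge gives an oxidation state of +2 for copper.
Copper is a group-11 element; Cu(II) is therefore d⁹.
In an octahedral field the d⁹ configuration is t₂g⁶e_g³ (only one arrangement possible), giving 1 unpaired electron.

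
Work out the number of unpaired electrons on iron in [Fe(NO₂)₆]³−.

Ligand charges: each nitro (N-bound nitrite) is −1. With an overall charge of −3 the iron centre must be in the +3 oxidation state.
Iron is a group-8 element; Fe(III) is therefore d⁵.
The spin state decides the count: Nitro (N-bound nitrite) is a strong-field ligand (high in the spectrochemical series) for a first-row metal, so the complex is low-spin.
An octahedral low-spin d⁵ ion is t₂g⁵e_g⁰, giving 1 unpaired electron.

1 unpaired electron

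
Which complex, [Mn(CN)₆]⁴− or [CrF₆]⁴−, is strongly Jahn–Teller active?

[Mn(CN)₆]⁴−: Each cyanide is −1; balancing the −4 overall charge requires Mn(II). Group 7 minus oxidation state 2 gives a d⁵ configuration. Cyanide is a strong-field ligand (high in the spectrochemical series) for a first-row metal, so the complex is low-spin. The d⁵ configuration leaves the e_g set evenly filled (or empty) — no strong Jahn–Teller driving force.
[CrF₆]⁴−: Ligand charges: each fluoride is −1. With an overall charge of −4 the chromium centre must be in the +2 oxidation state. Chromium is a group-6 element; Cr(II) is therefore d⁴. Fluoride is a weak-field ligand for a first-row metal, so the complex is high-spin. The t₂g³e_g¹ (high-spin) configuration has an unevenly filled e_g set; the Jahn–Teller theorem predicts a tetragonal distortion (typically axial elongation) to lift the degeneracy.

[CrF₆]⁴−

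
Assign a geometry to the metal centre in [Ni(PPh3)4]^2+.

square planar

Summing ligand charges against the +2 overall charge gives an oxidation state of +2 for nickel.
Nickel is a group-10 element; Ni(II) is therefore d⁸.
With 4 monodentate ligands the coordination number is 4.
Triphenylphosphine is a strong-field ligand (high in the spectrochemical series).
A 3d d⁸ ion with strong-field ligands gains enough CFSE to favour square planar over tetrahedral.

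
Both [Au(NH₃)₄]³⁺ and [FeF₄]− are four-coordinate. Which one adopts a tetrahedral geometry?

[FeF₄]−

For [Au(NH₃)₄]³⁺: Ligand charges: ammonia is neutral. With an overall charge of +3 the gold centre must be in the +3 oxidation state. Gold is a group-11 element; Au(III) is therefore d⁸. A 5d d⁸ ion has a large crystal-field splitting; square planar leaves the high-energy d_{x²−y²} orbital empty and maximises CFSE. → square planar.
For [FeF₄]−: Summing ligand charges against the −1 overall charge gives an oxidation state of +3 for iron. Group 8 minus oxidation state 3 gives a d⁵ configuration. A high-spin d⁵ ion has zero CFSE in either geometry, so four ligands adopt the sterically favoured tetrahedral geometry. → tetrahedral.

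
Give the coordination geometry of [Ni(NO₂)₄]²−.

Ligand charges: each nitro (N-bound nitrite) is −1. With an overall charge of −2 the nickel centre must be in the +2 oxidation state.
Group 10 minus oxidation state 2 gives a d⁸ configuration.
Coordination number: 4.
Nitro (N-bound nitrite) is a strong-field ligand (high in the spectrochemical series).
A 3d d⁸ ion with strong-field ligands gains enough CFSE to favour square planar over tetrahedral.

square planar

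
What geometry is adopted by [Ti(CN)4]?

Each cyanide is −1; balancing the 0 overall charge requires Ti(IV).
Titanium is a group-4 element; Ti(IV) is therefore d⁰.
Coordination number: 4.
A d⁰ ion has no crystal-field stabilisation preference between square planar and tetrahedral, so four ligands adopt the sterically favoured tetrahedral geometry.

tetrahedral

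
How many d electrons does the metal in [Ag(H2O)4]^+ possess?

d¹⁰

Water is neutral; balancing the +1 overall charge requires Ag(I).
Group 11 minus oxidation state 1 gives a d¹⁰ configuration.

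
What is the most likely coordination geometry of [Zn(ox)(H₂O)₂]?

Each oxalate is −2; water is neutral; balancing the 0 overall charge requires Zn(II).
Group 12 minus oxidation state 2 gives a d¹⁰ configuration.
Counting donor atoms: 1×oxalate (bidentate) → 2 donors; 2×water (monodentate) → 2 donors. Coordination number = 4.
A d¹⁰ ion has no crystal-field stabilisation preference between square planar and tetrahedral, so four ligands adopt the sterically favoured tetrahedral geometry.

tetrahedral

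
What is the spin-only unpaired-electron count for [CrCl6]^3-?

Ligand charges: each chloride is −1. With an overall charge of −3 the chromium centre must be in the +3 oxidation state.
Cr sits in group 6, so the d-electron count is 6 − 3 = 3.
In an octahedral field the d³ configuration is t₂g³e_g⁰ (only one arrangement possible), giving 3 unpaired electrons.

3 unpaired electrons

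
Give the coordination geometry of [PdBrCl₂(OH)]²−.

Summing ligand charges against the −2 overall charge gives an oxidation state of +2 for palladium.
Pd sits in group 10, so the d-electron count is 10 − 2 = 8.
With 4 monodentate ligands the coordination number is 4.
A 4d d⁸ ion has a large crystal-field splitting; square planar leaves the high-energy d_{x²−y²} orbital empty and maximises CFSE.

square planar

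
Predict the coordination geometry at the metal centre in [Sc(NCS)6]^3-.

octahedral

Summing ligand charges against the −3 overall charge gives an oxidation state of +3 for scandium.
Sc sits in group 3, so the d-electron count is 3 − 3 = 0.
With 6 monodentate ligands the coordination number is 6.
Six donors around a single metal centre give an octahedral coordination sphere.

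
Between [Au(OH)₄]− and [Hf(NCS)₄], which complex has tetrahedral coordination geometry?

[Hf(NCS)₄]

For [Au(OH)₄]−: Each hydroxide is −1; balancing the −1 overall charge requires Au(III). Gold is a group-11 element; Au(III) is therefore d⁸. A 5d d⁸ ion has a large crystal-field splitting; square planar leaves the high-energy d_{x²−y²} orbital empty and maximises CFSE. → square planar.
For [Hf(NCS)₄]: Summing ligand charges against the 0 overall charge gives an oxidation state of +4 for hafnium. Hafnium is a group-4 element; Hf(IV) is therefore d⁰. A d⁰ ion has no crystal-field stabilisation preference between square planar and tetrahedral, so four ligands adopt the sterically favoured tetrahedral geometry. → tetrahedral.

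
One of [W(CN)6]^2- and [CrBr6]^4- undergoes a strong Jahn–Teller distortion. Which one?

[CrBr6]^4-

[W(CN)6]^2-: Summing ligand charges against the −2 overall charge gives an oxidation state of +4 for tungsten. W sits in group 6, so the d-electron count is 6 − 4 = 2. The d² configuration leaves the e_g set evenly filled (or empty) — no strong Jahn–Teller driving force.
[CrBr6]^4-: Each bromide is −1; balancing the −4 overall charge requires Cr(II). Group 6 minus oxidation state 2 gives a d⁴ configuration. Bromide is a weak-field ligand for a first-row metal, so the complex is high-spin. The t₂g³e_g¹ (high-spin) configuration has an unevenly filled e_g set; the Jahn–Teller theorem predicts a tetragonal distortion (typically axial elongation) to lift the degeneracy.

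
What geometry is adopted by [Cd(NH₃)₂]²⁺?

Summing ligand charges against the +2 overall charge gives an oxidation state of +2 for cadmium.
Group 12 minus oxidation state 2 gives a d¹⁰ configuration.
With 2 monodentate ligands the coordination number is 2.
A d¹⁰ ion with only two ligands adopts a linear arrangement (sp hybridisation; no CFSE preference).

linear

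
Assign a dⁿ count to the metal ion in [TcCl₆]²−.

Ligand charges: each chloride is −1. With an overall charge of −2 the technetium centre must be in the +4 oxidation state.
Technetium is a group-7 element; Tc(IV) is therefore d³.

d³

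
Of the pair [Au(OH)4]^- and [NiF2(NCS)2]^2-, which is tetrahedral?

For [Au(OH)4]^-: Summing ligand charges against the −1 overall charge gives an oxidation state of +3 for gold. Au sits in group 11, so the d-electron count is 11 − 3 = 8. A 5d d⁸ ion has a large crystal-field splitting; square planar leaves the high-energy d_{x²−y²} orbital empty and maximises CFSE. → square planar.
For [NiF2(NCS)2]^2-: Each fluoride is −1; each isothiocyanate is −1; balancing the −2 overall charge requires Ni(II). Nickel is a group-10 element; Ni(II) is therefore d⁸. Fluoride and isothiocyanate are weak-field ligands. With weak-field ligands the CFSE gain from square planar is small, so a 3d d⁸ ion takes the sterically preferred tetrahedral geometry. → tetrahedral.

[NiF2(NCS)2]^2-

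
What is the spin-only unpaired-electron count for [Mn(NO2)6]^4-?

1 unpaired electron

Summing ligand charges against the −4 overall charge gives an oxidation state of +2 for manganese.
Mn sits in group 7, so the d-electron count is 7 − 2 = 5.
The spin state decides the count: Nitro (N-bound nitrite) is a strong-field ligand (high in the spectrochemical series) for a first-row metal, so the complex is low-spin.
An octahedral low-spin d⁵ ion is t₂g⁵e_g⁰, giving 1 unpaired electron.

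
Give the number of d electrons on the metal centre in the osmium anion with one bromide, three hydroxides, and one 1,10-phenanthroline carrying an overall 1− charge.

Summing ligand charges against the −1 overall charge gives an oxidation state of +3 for osmium.
Osmium is a group-8 element; Os(III) is therefore d⁵.

d5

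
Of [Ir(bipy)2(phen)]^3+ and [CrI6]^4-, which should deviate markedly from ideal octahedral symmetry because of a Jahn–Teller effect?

[CrI6]^4-

[Ir(bipy)2(phen)]^3+: Summing ligand charges against the +3 overall charge gives an oxidation state of +3 for iridium. Iridium is a group-9 element; Ir(III) is therefore d⁶. A 5d ion has a large Δₒ and is invariably low-spin. The d⁶ configuration leaves the e_g set evenly filled (or empty) — no strong Jahn–Teller driving force.
[CrI6]^4-: Ligand charges: each iodide is −1. With an overall charge of −4 the chromium centre must be in the +2 oxidation state. Cr sits in group 6, so the d-electron count is 6 − 2 = 4. Iodide is a weak-field ligand for a first-row metal, so the complex is high-spin. The t₂g³e_g¹ (high-spin) configuration has an unevenly filled e_g set; the Jahn–Teller theorem predicts a tetragonal distortion (typically axial elongation) to lift the degeneracy.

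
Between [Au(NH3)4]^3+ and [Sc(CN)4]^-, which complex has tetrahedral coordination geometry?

For [Au(NH3)4]^3+: Ligand charges: ammonia is neutral. With an overall charge of +3 the gold centre must be in the +3 oxidation state. Au sits in group 11, so the d-electron count is 11 − 3 = 8. A 5d d⁸ ion has a large crystal-field splitting; square planar leaves the high-energy d_{x²−y²} orbital empty and maximises CFSE. → square planar.
For [Sc(CN)4]^-: Each cyanide is −1; balancing the −1 overall charge requires Sc(III). Scandium is a group-3 element; Sc(III) is therefore d⁰. A d⁰ ion has no crystal-field stabilisation preference between square planar and tetrahedral, so four ligands adopt the sterically favoured tetrahedral geometry. → tetrahedral.

[Sc(CN)4]^-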